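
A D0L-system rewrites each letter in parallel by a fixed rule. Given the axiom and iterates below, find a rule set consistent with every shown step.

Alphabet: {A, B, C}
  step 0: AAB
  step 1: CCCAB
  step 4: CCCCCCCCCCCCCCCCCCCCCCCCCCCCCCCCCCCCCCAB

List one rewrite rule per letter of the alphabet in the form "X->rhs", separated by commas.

A->C, B->CAB, C->CC

  step 0 ⇒ step 1: AAB ⇒ C·C·CAB
    A ↦ C
    B ↦ CAB
    C ↦ CC  (constrained at step 1)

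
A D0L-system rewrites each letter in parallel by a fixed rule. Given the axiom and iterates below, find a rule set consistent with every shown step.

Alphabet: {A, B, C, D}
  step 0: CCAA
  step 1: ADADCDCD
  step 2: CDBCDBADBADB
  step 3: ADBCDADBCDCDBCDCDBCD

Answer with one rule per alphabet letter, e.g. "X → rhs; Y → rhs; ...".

  step 2 ⇒ step 3: CDBCDBADBADB ⇒ AD·B·CD·AD·B·CD·CD·B·CD·CD·B·CD
    A ↦ CD
    B ↦ CD
    C ↦ AD
    D ↦ B

A->CD, B->CD, C->AD, D->B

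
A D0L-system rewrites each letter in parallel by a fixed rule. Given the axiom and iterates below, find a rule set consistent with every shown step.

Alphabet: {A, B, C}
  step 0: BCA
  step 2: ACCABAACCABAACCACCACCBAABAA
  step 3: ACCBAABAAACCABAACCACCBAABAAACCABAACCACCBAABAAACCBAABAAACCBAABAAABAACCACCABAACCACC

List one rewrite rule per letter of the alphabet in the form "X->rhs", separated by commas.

  step 2 ⇒ step 3: ACCABAACCABAACCACCACCBAABAA ⇒ ACC·BAA·BAA·ACC·ABA·ACC·ACC·BAA·BAA·ACC·ABA·ACC·ACC·BAA·BAA·ACC·BAA·BAA·ACC·BAA·BAA·ABA·ACC·ACC·ABA·ACC·ACC
    A ↦ ACC
    B ↦ ABA
    C ↦ BAA

A->ACC, B->ABA, C->BAA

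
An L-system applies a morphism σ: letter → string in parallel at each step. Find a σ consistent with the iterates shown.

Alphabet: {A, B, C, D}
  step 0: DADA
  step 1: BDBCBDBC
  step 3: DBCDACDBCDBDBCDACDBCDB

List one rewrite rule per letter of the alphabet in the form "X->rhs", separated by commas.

  step 0 ⇒ step 1: DADA ⇒ B·DBC·B·DBC
    A ↦ DBC
    D ↦ B
    B ↦ AC  (constrained at step 1)
    C ↦ D  (constrained at step 1)

A->DBC, B->AC, C->D, D->B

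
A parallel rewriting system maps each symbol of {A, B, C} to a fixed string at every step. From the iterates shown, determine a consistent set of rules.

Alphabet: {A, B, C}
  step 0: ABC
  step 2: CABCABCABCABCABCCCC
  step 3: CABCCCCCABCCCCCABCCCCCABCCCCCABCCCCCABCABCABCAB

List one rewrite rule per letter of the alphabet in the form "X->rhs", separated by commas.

A->CCC, B->C, C->CAB

  step 2 ⇒ step 3: CABCABCABCABCABCCCC ⇒ CAB·CCC·C·CAB·CCC·C·CAB·CCC·C·CAB·CCC·C·CAB·CCC·C·CAB·CAB·CAB·CAB
    A ↦ CCC
    B ↦ C
    C ↦ CAB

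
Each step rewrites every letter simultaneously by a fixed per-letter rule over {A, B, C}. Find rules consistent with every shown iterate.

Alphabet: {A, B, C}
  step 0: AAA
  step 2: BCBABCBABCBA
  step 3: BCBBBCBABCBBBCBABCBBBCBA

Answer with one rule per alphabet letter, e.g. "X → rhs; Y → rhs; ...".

A->BA, B->BC, C->BB

  step 2 ⇒ step 3: BCBABCBABCBA ⇒ BC·BB·BC·BA·BC·BB·BC·BA·BC·BB·BC·BA
    A ↦ BA
    B ↦ BC
    C ↦ BB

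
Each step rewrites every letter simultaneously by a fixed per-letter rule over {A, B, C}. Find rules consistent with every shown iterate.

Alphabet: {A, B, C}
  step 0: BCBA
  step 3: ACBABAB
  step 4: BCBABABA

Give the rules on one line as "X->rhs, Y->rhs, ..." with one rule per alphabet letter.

  step 3 ⇒ step 4: ACBABAB ⇒ B·CB·A·B·A·B·A
    A ↦ B
    B ↦ A
    C ↦ CB

A->B, B->A, C->CB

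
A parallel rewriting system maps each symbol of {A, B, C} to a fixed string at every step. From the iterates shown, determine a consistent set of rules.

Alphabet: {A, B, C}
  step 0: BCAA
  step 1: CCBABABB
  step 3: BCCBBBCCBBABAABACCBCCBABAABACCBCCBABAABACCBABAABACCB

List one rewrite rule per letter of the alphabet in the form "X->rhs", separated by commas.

A->B, B->CCB, C->ABA

  step 0 ⇒ step 1: BCAA ⇒ CCB·ABA·B·B
    A ↦ B
    B ↦ CCB
    C ↦ ABA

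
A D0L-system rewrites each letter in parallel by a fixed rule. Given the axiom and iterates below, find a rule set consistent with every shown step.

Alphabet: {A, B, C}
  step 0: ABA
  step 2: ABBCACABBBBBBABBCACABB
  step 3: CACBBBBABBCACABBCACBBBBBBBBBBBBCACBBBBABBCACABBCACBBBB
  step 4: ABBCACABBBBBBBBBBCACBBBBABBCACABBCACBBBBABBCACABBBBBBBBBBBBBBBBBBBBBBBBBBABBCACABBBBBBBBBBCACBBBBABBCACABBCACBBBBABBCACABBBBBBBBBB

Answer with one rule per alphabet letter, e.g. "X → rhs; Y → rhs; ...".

A->CAC, B->BB, C->ABB

  step 3 ⇒ step 4: CACBBBBABBCACABBCACBBBBBBBBBBBBCACBBBBABBCACABBCACBBBB ⇒ ABB·CAC·ABB·BB·BB·BB·BB·CAC·BB·BB·ABB·CAC·ABB·CAC·BB·BB·ABB·CAC·ABB·BB·BB·BB·BB·BB·BB·BB·BB·BB·BB·BB·BB·ABB·CAC·ABB·BB·BB·BB·BB·CAC·BB·BB·ABB·CAC·ABB·CAC·BB·BB·ABB·CAC·ABB·BB·BB·BB·BB
    A ↦ CAC
    B ↦ BB
    C ↦ ABB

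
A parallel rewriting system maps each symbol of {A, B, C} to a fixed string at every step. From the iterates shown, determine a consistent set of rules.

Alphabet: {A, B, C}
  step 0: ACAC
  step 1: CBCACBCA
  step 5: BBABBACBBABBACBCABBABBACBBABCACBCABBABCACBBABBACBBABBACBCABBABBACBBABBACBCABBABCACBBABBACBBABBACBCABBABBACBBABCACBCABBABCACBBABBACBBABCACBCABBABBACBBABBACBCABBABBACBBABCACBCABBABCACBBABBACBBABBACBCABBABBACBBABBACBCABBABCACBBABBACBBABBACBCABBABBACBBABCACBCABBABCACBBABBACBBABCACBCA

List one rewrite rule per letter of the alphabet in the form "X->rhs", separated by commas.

  step 0 ⇒ step 1: ACAC ⇒ C·BCA·C·BCA
    A ↦ C
    C ↦ BCA
    B ↦ BBA  (constrained at step 1)

A->C, B->BBA, C->BCA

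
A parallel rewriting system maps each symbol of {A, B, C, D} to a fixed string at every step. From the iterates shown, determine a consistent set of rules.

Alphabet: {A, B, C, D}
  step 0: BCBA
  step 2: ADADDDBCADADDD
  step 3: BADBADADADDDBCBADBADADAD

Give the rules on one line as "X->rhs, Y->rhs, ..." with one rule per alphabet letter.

A->B, B->DD, C->BC, D->AD

  step 2 ⇒ step 3: ADADDDBCADADDD ⇒ B·AD·B·AD·AD·AD·DD·BC·B·AD·B·AD·AD·AD
    A ↦ B
    B ↦ DD
    C ↦ BC
    D ↦ AD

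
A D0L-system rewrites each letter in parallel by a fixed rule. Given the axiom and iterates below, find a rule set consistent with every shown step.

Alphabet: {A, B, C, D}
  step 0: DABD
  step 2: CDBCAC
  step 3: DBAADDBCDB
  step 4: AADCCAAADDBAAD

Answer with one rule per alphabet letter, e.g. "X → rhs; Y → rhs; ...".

A->C, B->AD, C->DB, D->A

  step 3 ⇒ step 4: DBAADDBCDB ⇒ A·AD·C·C·A·A·AD·DB·A·AD
    A ↦ C
    B ↦ AD
    C ↦ DB
    D ↦ A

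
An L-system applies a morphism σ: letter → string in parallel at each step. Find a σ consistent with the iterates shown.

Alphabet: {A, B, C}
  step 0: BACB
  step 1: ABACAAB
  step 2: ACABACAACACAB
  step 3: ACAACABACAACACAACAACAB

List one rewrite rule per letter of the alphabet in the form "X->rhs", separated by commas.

A->AC, B->AB, C->A

  step 2 ⇒ step 3: ACABACAACACAB ⇒ AC·A·AC·AB·AC·A·AC·AC·A·AC·A·AC·AB
    A ↦ AC
    B ↦ AB
    C ↦ A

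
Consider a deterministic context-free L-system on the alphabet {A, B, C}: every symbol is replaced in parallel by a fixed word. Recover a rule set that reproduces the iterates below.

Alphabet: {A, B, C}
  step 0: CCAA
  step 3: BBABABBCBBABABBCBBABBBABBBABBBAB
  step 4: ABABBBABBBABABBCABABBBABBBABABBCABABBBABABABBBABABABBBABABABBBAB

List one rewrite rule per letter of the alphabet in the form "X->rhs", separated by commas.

  step 3 ⇒ step 4: BBABABBCBBABABBCBBABBBABBBABBBAB ⇒ AB·AB·BB·AB·BB·AB·AB·BC·AB·AB·BB·AB·BB·AB·AB·BC·AB·AB·BB·AB·AB·AB·BB·AB·AB·AB·BB·AB·AB·AB·BB·AB
    A ↦ BB
    B ↦ AB
    C ↦ BC

A->BB, B->AB, C->BC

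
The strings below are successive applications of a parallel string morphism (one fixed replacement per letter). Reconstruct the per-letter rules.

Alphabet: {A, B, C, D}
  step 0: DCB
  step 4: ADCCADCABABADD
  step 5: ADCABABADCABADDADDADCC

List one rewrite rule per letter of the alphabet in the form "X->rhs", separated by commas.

  step 4 ⇒ step 5: ADCCADCABABADD ⇒ AD·C·AB·AB·AD·C·AB·AD·D·AD·D·AD·C·C
    A ↦ AD
    B ↦ D
    C ↦ AB
    D ↦ C

A->AD, B->D, C->AB, D->C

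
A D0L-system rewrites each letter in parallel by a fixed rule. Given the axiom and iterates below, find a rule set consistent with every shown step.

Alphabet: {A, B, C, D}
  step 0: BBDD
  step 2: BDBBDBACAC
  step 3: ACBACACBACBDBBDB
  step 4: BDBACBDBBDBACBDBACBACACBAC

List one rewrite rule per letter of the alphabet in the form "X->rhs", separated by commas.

  step 3 ⇒ step 4: ACBACACBACBDBBDB ⇒ BD·B·AC·BD·B·BD·B·AC·BD·B·AC·B·AC·AC·B·AC
    A ↦ BD
    B ↦ AC
    C ↦ B
    D ↦ B

A->BD, B->AC, C->B, D->B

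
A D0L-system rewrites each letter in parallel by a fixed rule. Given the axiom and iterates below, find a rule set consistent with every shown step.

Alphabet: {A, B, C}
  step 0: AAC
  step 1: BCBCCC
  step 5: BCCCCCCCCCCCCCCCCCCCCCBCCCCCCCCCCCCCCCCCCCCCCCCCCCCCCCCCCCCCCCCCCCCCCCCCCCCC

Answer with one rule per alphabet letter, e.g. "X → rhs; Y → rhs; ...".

  step 0 ⇒ step 1: AAC ⇒ BC·BC·CC
    A ↦ BC
    C ↦ CC
    B ↦ A  (constrained at step 1)

A->BC, B->A, C->CC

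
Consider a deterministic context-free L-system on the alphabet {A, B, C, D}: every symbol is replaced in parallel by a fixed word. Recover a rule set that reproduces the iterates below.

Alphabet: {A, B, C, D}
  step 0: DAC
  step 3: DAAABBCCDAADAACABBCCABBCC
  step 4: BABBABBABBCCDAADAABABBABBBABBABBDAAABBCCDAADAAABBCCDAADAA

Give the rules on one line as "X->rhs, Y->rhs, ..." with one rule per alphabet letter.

  step 3 ⇒ step 4: DAAABBCCDAADAACABBCCABBCC ⇒ B·ABB·ABB·ABB·C·C·DAA·DAA·B·ABB·ABB·B·ABB·ABB·DAA·ABB·C·C·DAA·DAA·ABB·C·C·DAA·DAA
    A ↦ ABB
    B ↦ C
    C ↦ DAA
    D ↦ B

A->ABB, B->C, C->DAA, D->B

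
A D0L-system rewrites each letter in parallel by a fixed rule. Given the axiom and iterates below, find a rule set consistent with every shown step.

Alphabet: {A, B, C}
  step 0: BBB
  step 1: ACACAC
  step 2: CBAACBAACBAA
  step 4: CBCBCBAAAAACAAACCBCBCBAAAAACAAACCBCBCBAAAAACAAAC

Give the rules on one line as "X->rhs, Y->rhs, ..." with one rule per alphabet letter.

  step 1 ⇒ step 2: ACACAC ⇒ CB·AA·CB·AA·CB·AA
    A ↦ CB
    C ↦ AA
  step 0 ⇒ step 1: BBB ⇒ AC·AC·AC
    B ↦ AC

A->CB, B->AC, C->AA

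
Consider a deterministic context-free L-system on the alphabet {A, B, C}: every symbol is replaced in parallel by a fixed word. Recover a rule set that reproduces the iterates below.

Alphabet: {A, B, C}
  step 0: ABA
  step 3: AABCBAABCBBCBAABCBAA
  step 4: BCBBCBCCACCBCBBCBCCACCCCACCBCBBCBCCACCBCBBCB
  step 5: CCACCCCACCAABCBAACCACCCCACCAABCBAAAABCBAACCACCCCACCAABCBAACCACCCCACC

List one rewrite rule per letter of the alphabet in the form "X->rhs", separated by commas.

A->BCB, B->CC, C->A

  step 4 ⇒ step 5: BCBBCBCCACCBCBBCBCCACCCCACCBCBBCBCCACCBCBBCB ⇒ CC·A·CC·CC·A·CC·A·A·BCB·A·A·CC·A·CC·CC·A·CC·A·A·BCB·A·A·A·A·BCB·A·A·CC·A·CC·CC·A·CC·A·A·BCB·A·A·CC·A·CC·CC·A·CC
    A ↦ BCB
    B ↦ CC
    C ↦ A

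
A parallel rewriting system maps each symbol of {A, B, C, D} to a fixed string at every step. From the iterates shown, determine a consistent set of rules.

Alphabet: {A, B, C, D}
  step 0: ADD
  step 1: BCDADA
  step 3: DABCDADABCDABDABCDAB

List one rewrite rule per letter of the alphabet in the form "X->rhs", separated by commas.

A->BC, B->DA, C->B, D->DA

  step 0 ⇒ step 1: ADD ⇒ BC·DA·DA
    A ↦ BC
    D ↦ DA
    B ↦ DA  (constrained at step 1)
    C ↦ B  (constrained at step 1)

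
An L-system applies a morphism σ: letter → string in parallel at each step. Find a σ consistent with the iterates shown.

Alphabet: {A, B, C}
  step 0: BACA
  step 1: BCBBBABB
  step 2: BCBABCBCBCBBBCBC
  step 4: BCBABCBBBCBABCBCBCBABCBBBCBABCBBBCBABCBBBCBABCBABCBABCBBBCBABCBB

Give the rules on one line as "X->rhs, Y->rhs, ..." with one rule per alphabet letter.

A->BB, B->BC, C->BA

  step 1 ⇒ step 2: BCBBBABB ⇒ BC·BA·BC·BC·BC·BB·BC·BC
    A ↦ BB
    B ↦ BC
    C ↦ BA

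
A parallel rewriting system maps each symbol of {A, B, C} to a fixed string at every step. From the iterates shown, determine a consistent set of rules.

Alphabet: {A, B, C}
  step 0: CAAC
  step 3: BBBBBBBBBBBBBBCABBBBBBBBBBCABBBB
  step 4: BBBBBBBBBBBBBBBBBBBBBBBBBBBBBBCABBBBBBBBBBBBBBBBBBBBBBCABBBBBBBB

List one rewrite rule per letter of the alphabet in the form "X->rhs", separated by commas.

A->BCA, B->BB, C->B

  step 3 ⇒ step 4: BBBBBBBBBBBBBBCABBBBBBBBBBCABBBB ⇒ BB·BB·BB·BB·BB·BB·BB·BB·BB·BB·BB·BB·BB·BB·B·BCA·BB·BB·BB·BB·BB·BB·BB·BB·BB·BB·B·BCA·BB·BB·BB·BB
    A ↦ BCA
    B ↦ BB
    C ↦ B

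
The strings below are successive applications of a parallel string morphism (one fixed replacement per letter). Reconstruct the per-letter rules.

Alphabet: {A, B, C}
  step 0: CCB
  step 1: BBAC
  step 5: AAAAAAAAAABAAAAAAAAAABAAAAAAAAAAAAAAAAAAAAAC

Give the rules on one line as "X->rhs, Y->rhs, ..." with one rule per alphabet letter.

  step 0 ⇒ step 1: CCB ⇒ B·B·AC
    B ↦ AC
    C ↦ B
    A ↦ AA  (constrained at step 1)

A->AA, B->AC, C->B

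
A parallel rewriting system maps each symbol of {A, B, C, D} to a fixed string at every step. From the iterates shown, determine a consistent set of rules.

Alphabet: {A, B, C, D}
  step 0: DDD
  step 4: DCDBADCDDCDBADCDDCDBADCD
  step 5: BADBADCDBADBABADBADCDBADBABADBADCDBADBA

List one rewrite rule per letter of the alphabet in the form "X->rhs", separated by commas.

A->CD, B->D, C->D, D->BA

  step 4 ⇒ step 5: DCDBADCDDCDBADCDDCDBADCD ⇒ BA·D·BA·D·CD·BA·D·BA·BA·D·BA·D·CD·BA·D·BA·BA·D·BA·D·CD·BA·D·BA
    A ↦ CD
    B ↦ D
    C ↦ D
    D ↦ BA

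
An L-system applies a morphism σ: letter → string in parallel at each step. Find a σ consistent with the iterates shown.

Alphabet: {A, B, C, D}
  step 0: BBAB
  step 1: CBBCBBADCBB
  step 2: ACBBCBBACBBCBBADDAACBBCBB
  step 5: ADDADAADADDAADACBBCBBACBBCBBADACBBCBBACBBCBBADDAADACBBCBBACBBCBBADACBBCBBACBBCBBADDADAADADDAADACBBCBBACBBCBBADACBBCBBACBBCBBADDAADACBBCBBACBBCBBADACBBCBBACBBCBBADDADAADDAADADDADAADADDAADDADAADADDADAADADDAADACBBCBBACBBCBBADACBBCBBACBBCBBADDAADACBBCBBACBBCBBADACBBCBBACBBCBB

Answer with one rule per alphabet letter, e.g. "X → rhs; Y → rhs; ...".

A->AD, B->CBB, C->A, D->DA

  step 1 ⇒ step 2: CBBCBBADCBB ⇒ A·CBB·CBB·A·CBB·CBB·AD·DA·A·CBB·CBB
    A ↦ AD
    B ↦ CBB
    C ↦ A
    D ↦ DA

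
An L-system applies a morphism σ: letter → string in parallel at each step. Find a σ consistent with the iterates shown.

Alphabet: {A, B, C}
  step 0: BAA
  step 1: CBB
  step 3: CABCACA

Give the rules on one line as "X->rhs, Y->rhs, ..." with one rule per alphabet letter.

  step 0 ⇒ step 1: BAA ⇒ C·B·B
    A ↦ B
    B ↦ C
    C ↦ CA  (constrained at step 1)

A->B, B->C, C->CA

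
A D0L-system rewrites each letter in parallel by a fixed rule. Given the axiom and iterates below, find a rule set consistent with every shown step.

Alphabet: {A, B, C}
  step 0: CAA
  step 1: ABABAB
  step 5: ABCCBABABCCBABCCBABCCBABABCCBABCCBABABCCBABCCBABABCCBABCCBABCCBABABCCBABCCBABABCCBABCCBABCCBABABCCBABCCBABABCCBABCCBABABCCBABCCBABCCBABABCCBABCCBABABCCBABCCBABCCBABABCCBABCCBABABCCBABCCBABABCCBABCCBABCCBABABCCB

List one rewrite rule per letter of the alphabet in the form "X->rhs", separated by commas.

  step 0 ⇒ step 1: CAA ⇒ AB·AB·AB
    A ↦ AB
    C ↦ AB
    B ↦ CCB  (constrained at step 1)

A->AB, B->CCB, C->AB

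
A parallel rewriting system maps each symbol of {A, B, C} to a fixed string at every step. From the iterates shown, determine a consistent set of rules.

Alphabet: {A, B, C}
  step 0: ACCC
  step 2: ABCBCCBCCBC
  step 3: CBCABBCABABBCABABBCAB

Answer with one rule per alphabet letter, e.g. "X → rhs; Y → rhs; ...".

  step 2 ⇒ step 3: ABCBCCBCCBC ⇒ C·BC·AB·BC·AB·AB·BC·AB·AB·BC·AB
    A ↦ C
    B ↦ BC
    C ↦ AB

A->C, B->BC, C->AB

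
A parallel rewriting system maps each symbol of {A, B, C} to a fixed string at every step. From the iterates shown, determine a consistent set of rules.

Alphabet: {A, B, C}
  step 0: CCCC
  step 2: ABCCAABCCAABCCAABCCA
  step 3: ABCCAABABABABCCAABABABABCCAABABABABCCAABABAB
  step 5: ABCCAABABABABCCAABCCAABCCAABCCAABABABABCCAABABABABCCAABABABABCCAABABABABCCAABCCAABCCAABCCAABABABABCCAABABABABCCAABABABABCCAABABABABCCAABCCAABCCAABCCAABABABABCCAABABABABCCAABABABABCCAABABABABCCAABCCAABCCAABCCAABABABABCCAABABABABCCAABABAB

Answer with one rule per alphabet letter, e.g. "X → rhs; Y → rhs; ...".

  step 2 ⇒ step 3: ABCCAABCCAABCCAABCCA ⇒ AB·CCA·AB·AB·AB·AB·CCA·AB·AB·AB·AB·CCA·AB·AB·AB·AB·CCA·AB·AB·AB
    A ↦ AB
    B ↦ CCA
    C ↦ AB

A->AB, B->CCA, C->AB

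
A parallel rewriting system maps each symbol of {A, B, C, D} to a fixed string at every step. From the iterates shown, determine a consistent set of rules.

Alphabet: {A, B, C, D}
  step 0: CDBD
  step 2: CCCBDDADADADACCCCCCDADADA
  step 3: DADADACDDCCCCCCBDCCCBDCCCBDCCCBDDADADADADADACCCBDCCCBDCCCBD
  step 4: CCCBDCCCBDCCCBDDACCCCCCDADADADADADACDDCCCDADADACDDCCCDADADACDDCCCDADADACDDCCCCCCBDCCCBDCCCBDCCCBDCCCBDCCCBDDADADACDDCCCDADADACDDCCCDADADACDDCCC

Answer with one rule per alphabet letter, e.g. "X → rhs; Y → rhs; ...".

  step 3 ⇒ step 4: DADADACDDCCCCCCBDCCCBDCCCBDCCCBDDADADADADADACCCBDCCCBDCCCBD ⇒ CCC·BD·CCC·BD·CCC·BD·DA·CCC·CCC·DA·DA·DA·DA·DA·DA·CDD·CCC·DA·DA·DA·CDD·CCC·DA·DA·DA·CDD·CCC·DA·DA·DA·CDD·CCC·CCC·BD·CCC·BD·CCC·BD·CCC·BD·CCC·BD·CCC·BD·DA·DA·DA·CDD·CCC·DA·DA·DA·CDD·CCC·DA·DA·DA·CDD·CCC
    A ↦ BD
    B ↦ CDD
    C ↦ DA
    D ↦ CCC

A->BD, B->CDD, C->DA, D->CCC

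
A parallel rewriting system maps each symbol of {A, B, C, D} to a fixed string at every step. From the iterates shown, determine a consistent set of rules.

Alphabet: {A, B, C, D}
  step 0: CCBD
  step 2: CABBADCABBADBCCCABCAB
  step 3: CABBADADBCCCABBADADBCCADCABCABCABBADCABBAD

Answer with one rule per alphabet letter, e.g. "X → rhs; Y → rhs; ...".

A->B, B->AD, C->CAB, D->CC

  step 2 ⇒ step 3: CABBADCABBADBCCCABCAB ⇒ CAB·B·AD·AD·B·CC·CAB·B·AD·AD·B·CC·AD·CAB·CAB·CAB·B·AD·CAB·B·AD
    A ↦ B
    B ↦ AD
    C ↦ CAB
    D ↦ CC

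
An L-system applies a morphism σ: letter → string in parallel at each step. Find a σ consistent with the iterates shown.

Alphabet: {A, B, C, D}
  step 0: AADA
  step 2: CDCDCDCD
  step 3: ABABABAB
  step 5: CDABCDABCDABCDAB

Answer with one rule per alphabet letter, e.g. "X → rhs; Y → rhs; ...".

  step 2 ⇒ step 3: CDCDCDCD ⇒ A·B·A·B·A·B·A·B
    C ↦ A
    D ↦ B
    A ↦ B  (constrained at step 0)
    B ↦ CD  (constrained at step 3)

A->B, B->CD, C->A, D->B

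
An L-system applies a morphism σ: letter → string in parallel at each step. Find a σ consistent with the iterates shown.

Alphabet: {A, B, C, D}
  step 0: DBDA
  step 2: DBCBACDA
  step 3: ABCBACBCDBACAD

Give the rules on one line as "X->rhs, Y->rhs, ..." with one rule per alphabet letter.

A->D, B->BC, C->BAC, D->A

  step 2 ⇒ step 3: DBCBACDA ⇒ A·BC·BAC·BC·D·BAC·A·D
    A ↦ D
    B ↦ BC
    C ↦ BAC
    D ↦ A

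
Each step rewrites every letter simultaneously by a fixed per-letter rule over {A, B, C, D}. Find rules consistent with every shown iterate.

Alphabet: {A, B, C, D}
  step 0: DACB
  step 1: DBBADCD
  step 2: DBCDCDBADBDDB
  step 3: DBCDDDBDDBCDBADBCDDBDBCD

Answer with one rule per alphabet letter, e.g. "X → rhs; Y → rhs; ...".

A->BA, B->CD, C->D, D->DB

  step 2 ⇒ step 3: DBCDCDBADBDDB ⇒ DB·CD·D·DB·D·DB·CD·BA·DB·CD·DB·DB·CD
    A ↦ BA
    B ↦ CD
    C ↦ D
    D ↦ DB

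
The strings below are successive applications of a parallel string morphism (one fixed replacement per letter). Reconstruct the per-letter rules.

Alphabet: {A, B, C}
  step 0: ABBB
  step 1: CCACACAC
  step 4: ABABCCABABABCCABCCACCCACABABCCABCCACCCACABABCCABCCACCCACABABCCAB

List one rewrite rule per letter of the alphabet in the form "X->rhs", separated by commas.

  step 0 ⇒ step 1: ABBB ⇒ CC·AC·AC·AC
    A ↦ CC
    B ↦ AC
    C ↦ AB  (constrained at step 1)

A->CC, B->AC, C->AB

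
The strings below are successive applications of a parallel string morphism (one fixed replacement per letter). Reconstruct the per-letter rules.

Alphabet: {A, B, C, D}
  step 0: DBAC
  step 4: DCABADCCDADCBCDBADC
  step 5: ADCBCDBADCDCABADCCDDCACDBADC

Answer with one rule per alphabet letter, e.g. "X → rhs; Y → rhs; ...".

  step 4 ⇒ step 5: DCABADCCDADCBCDBADC ⇒ A·DC·B·CD·B·A·DC·DC·A·B·A·DC·CD·DC·A·CD·B·A·DC
    A ↦ B
    B ↦ CD
    C ↦ DC
    D ↦ A

A->B, B->CD, C->DC, D->A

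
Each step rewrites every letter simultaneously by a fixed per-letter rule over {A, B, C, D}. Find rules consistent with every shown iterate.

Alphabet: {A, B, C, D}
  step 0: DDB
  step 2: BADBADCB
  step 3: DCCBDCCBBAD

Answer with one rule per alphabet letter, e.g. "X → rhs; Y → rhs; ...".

A->C, B->D, C->BA, D->CB

  step 2 ⇒ step 3: BADBADCB ⇒ D·C·CB·D·C·CB·BA·D
    A ↦ C
    B ↦ D
    C ↦ BA
    D ↦ CB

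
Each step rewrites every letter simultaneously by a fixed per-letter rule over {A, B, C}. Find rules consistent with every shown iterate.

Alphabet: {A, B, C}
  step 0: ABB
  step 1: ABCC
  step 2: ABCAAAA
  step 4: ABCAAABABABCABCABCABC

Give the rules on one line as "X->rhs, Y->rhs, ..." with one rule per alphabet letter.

A->AB, B->C, C->AA

  step 1 ⇒ step 2: ABCC ⇒ AB·C·AA·AA
    A ↦ AB
    B ↦ C
    C ↦ AA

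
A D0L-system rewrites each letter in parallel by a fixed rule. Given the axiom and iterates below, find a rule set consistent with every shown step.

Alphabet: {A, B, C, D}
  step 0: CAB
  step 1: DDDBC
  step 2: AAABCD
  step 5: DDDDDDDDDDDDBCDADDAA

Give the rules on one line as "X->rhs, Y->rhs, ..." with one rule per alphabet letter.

A->DD, B->BC, C->D, D->A

  step 1 ⇒ step 2: DDDBC ⇒ A·A·A·BC·D
    B ↦ BC
    C ↦ D
    D ↦ A
  step 0 ⇒ step 1: CAB ⇒ D·DD·BC
    A ↦ DD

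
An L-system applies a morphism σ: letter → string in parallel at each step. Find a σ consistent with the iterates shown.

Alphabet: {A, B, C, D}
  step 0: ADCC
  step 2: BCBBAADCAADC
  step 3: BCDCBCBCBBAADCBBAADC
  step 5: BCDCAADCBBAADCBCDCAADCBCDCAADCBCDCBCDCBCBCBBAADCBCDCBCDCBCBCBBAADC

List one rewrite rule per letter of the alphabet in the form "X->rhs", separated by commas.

A->B, B->BC, C->DC, D->AA

  step 2 ⇒ step 3: BCBBAADCAADC ⇒ BC·DC·BC·BC·B·B·AA·DC·B·B·AA·DC
    A ↦ B
    B ↦ BC
    C ↦ DC
    D ↦ AA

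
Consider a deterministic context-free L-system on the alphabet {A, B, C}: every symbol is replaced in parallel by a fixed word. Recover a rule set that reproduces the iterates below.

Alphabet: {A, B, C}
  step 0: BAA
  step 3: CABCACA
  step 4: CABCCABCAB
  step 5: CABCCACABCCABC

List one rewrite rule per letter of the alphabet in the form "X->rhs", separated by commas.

A->B, B->C, C->CA

  step 4 ⇒ step 5: CABCCABCAB ⇒ CA·B·C·CA·CA·B·C·CA·B·C
    A ↦ B
    B ↦ C
    C ↦ CA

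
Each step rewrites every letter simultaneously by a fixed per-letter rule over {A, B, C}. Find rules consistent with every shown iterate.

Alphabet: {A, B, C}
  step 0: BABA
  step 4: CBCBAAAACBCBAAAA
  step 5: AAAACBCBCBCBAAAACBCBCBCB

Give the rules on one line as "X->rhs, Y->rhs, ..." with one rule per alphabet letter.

A->CB, B->A, C->A

  step 4 ⇒ step 5: CBCBAAAACBCBAAAA ⇒ A·A·A·A·CB·CB·CB·CB·A·A·A·A·CB·CB·CB·CB
    A ↦ CB
    B ↦ A
    C ↦ A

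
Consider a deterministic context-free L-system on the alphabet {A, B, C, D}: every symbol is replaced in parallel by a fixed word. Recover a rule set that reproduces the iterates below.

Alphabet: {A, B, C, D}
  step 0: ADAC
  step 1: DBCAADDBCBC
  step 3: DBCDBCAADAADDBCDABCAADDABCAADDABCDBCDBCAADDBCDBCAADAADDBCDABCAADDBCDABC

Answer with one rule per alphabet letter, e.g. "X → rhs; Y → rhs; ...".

  step 0 ⇒ step 1: ADAC ⇒ DBC·AAD·DBC·BC
    A ↦ DBC
    C ↦ BC
    D ↦ AAD
    B ↦ DA  (constrained at step 1)

A->DBC, B->DA, C->BC, D->AAD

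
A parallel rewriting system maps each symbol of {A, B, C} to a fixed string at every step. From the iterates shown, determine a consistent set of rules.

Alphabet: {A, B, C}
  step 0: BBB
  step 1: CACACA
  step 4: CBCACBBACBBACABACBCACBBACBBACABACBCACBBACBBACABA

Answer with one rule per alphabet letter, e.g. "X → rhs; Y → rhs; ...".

A->BA, B->CA, C->CB

  step 0 ⇒ step 1: BBB ⇒ CA·CA·CA
    B ↦ CA
    A ↦ BA  (constrained at step 1)
    C ↦ CB  (constrained at step 1)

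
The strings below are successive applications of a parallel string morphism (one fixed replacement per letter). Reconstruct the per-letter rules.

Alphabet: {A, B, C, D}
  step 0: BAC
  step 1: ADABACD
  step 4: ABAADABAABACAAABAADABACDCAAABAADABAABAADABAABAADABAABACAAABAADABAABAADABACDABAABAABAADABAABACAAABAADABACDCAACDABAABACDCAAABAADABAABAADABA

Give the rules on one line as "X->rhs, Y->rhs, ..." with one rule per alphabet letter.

A->ABA, B->AD, C->CD, D->CAA

  step 0 ⇒ step 1: BAC ⇒ AD·ABA·CD
    A ↦ ABA
    B ↦ AD
    C ↦ CD
    D ↦ CAA  (constrained at step 1)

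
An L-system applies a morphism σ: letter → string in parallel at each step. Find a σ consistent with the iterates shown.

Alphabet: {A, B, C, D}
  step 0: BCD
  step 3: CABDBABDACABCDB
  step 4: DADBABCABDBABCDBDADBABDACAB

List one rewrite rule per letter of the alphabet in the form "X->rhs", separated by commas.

A->DB, B->AB, C->DA, D->C

  step 3 ⇒ step 4: CABDBABDACABCDB ⇒ DA·DB·AB·C·AB·DB·AB·C·DB·DA·DB·AB·DA·C·AB
    A ↦ DB
    B ↦ AB
    C ↦ DA
    D ↦ C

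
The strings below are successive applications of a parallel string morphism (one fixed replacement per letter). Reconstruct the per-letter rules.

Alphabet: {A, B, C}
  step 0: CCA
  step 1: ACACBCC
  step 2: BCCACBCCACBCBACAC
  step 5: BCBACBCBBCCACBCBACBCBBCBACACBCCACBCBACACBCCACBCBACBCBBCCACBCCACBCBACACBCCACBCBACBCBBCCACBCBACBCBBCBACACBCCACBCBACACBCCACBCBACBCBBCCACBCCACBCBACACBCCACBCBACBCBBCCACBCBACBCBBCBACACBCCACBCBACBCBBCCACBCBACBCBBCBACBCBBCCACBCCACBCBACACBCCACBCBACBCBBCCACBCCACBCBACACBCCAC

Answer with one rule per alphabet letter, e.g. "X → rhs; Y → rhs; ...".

  step 1 ⇒ step 2: ACACBCC ⇒ BCC·AC·BCC·AC·BCB·AC·AC
    A ↦ BCC
    B ↦ BCB
    C ↦ AC

A->BCC, B->BCB, C->AC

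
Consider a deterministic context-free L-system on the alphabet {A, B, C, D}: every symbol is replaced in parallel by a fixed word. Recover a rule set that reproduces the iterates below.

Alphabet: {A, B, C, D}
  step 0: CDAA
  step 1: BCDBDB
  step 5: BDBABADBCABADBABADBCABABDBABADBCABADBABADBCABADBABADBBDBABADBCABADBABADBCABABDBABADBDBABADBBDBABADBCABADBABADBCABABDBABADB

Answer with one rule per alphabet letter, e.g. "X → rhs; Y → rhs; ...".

A->DB, B->ABA, C->B, D->C

  step 0 ⇒ step 1: CDAA ⇒ B·C·DB·DB
    A ↦ DB
    C ↦ B
    D ↦ C
    B ↦ ABA  (constrained at step 1)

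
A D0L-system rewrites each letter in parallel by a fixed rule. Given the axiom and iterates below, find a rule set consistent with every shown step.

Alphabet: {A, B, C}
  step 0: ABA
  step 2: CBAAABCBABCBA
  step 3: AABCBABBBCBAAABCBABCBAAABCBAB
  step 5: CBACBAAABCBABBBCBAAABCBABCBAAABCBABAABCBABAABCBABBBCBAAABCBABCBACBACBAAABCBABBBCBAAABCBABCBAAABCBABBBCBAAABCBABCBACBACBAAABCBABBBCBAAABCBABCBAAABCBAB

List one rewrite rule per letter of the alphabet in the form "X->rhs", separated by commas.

  step 2 ⇒ step 3: CBAAABCBABCBA ⇒ AAB·CBA·B·B·B·CBA·AAB·CBA·B·CBA·AAB·CBA·B
    A ↦ B
    B ↦ CBA
    C ↦ AAB

A->B, B->CBA, C->AAB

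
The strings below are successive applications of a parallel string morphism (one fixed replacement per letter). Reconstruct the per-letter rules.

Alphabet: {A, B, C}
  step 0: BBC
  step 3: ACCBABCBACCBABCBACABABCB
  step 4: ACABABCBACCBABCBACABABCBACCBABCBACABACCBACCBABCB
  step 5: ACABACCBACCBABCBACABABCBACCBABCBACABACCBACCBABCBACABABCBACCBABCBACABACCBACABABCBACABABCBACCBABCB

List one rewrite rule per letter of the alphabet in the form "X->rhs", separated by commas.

  step 4 ⇒ step 5: ACABABCBACCBABCBACABABCBACCBABCBACABACCBACCBABCB ⇒ AC·AB·AC·CB·AC·CB·AB·CB·AC·AB·AB·CB·AC·CB·AB·CB·AC·AB·AC·CB·AC·CB·AB·CB·AC·AB·AB·CB·AC·CB·AB·CB·AC·AB·AC·CB·AC·AB·AB·CB·AC·AB·AB·CB·AC·CB·AB·CB
    A ↦ AC
    B ↦ CB
    C ↦ AB

A->AC, B->CB, C->AB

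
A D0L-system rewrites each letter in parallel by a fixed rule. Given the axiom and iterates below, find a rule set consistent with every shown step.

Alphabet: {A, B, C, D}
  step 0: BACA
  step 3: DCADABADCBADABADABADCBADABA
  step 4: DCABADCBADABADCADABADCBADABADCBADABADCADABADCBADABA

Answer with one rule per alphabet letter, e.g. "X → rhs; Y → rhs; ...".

  step 3 ⇒ step 4: DCADABADCBADABADABADCBADABA ⇒ DC·A·BA·DC·BA·DA·BA·DC·A·DA·BA·DC·BA·DA·BA·DC·BA·DA·BA·DC·A·DA·BA·DC·BA·DA·BA
    A ↦ BA
    B ↦ DA
    C ↦ A
    D ↦ DC

A->BA, B->DA, C->A, D->DC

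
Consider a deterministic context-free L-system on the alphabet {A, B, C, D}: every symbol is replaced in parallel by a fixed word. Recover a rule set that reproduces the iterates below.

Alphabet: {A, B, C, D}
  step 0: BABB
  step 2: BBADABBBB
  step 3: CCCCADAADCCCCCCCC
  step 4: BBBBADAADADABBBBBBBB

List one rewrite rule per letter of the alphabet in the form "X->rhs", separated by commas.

A->AD, B->CC, C->B, D->A

  step 3 ⇒ step 4: CCCCADAADCCCCCCCC ⇒ B·B·B·B·AD·A·AD·AD·A·B·B·B·B·B·B·B·B
    A ↦ AD
    C ↦ B
    D ↦ A
  step 2 ⇒ step 3: BBADABBBB ⇒ CC·CC·AD·A·AD·CC·CC·CC·CC
    B ↦ CC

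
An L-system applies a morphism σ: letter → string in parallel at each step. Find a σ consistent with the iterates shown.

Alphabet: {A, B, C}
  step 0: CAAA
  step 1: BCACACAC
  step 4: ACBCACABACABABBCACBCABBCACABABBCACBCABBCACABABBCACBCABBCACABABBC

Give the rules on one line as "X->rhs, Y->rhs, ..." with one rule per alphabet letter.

A->AC, B->AB, C->BC

  step 0 ⇒ step 1: CAAA ⇒ BC·AC·AC·AC
    A ↦ AC
    C ↦ BC
    B ↦ AB  (constrained at step 1)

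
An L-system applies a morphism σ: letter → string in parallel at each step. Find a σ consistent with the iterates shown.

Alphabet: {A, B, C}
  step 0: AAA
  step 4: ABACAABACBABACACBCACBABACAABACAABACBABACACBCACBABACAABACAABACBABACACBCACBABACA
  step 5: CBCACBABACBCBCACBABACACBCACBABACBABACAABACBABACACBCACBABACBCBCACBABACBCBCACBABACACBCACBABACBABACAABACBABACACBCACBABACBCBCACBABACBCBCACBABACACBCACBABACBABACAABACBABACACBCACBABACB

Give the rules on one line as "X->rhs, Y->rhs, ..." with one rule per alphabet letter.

A->CB, B->CA, C->ABA

  step 4 ⇒ step 5: ABACAABACBABACACBCACBABACAABACAABACBABACACBCACBABACAABACAABACBABACACBCACBABACA ⇒ CB·CA·CB·ABA·CB·CB·CA·CB·ABA·CA·CB·CA·CB·ABA·CB·ABA·CA·ABA·CB·ABA·CA·CB·CA·CB·ABA·CB·CB·CA·CB·ABA·CB·CB·CA·CB·ABA·CA·CB·CA·CB·ABA·CB·ABA·CA·ABA·CB·ABA·CA·CB·CA·CB·ABA·CB·CB·CA·CB·ABA·CB·CB·CA·CB·ABA·CA·CB·CA·CB·ABA·CB·ABA·CA·ABA·CB·ABA·CA·CB·CA·CB·ABA·CB
    A ↦ CB
    B ↦ CA
    C ↦ ABA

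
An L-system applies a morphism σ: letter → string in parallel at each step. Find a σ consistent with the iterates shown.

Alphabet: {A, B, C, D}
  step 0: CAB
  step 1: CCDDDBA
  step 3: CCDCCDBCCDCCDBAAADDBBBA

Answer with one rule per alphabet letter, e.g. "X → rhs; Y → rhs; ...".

  step 0 ⇒ step 1: CAB ⇒ CCD·DDB·A
    A ↦ DDB
    B ↦ A
    C ↦ CCD
    D ↦ B  (constrained at step 1)

A->DDB, B->A, C->CCD, D->B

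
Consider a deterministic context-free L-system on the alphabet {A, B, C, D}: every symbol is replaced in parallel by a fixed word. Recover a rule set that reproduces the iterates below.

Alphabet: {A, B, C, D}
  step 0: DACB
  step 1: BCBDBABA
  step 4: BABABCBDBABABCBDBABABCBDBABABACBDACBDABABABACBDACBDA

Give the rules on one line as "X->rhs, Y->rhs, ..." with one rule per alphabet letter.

A->CBD, B->A, C->BAB, D->B

  step 0 ⇒ step 1: DACB ⇒ B·CBD·BAB·A
    A ↦ CBD
    B ↦ A
    C ↦ BAB
    D ↦ B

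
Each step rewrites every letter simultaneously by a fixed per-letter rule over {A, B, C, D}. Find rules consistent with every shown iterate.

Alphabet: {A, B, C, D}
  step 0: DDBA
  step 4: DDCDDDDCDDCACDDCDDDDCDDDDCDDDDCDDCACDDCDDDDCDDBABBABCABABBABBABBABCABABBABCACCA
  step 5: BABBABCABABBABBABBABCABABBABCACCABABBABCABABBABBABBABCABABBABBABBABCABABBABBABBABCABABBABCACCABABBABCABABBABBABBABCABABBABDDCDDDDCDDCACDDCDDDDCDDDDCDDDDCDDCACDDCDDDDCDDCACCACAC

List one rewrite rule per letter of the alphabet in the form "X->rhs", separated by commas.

A->C, B->DD, C->CA, D->BAB

  step 4 ⇒ step 5: DDCDDDDCDDCACDDCDDDDCDDDDCDDDDCDDCACDDCDDDDCDDBABBABCABABBABBABBABCABABBABCACCA ⇒ BAB·BAB·CA·BAB·BAB·BAB·BAB·CA·BAB·BAB·CA·C·CA·BAB·BAB·CA·BAB·BAB·BAB·BAB·CA·BAB·BAB·BAB·BAB·CA·BAB·BAB·BAB·BAB·CA·BAB·BAB·CA·C·CA·BAB·BAB·CA·BAB·BAB·BAB·BAB·CA·BAB·BAB·DD·C·DD·DD·C·DD·CA·C·DD·C·DD·DD·C·DD·DD·C·DD·DD·C·DD·CA·C·DD·C·DD·DD·C·DD·CA·C·CA·CA·C
    A ↦ C
    B ↦ DD
    C ↦ CA
    D ↦ BAB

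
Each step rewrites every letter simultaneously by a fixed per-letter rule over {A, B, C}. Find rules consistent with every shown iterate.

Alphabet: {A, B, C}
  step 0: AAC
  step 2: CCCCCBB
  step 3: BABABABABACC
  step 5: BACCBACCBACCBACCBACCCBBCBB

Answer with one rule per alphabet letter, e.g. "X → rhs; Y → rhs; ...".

  step 2 ⇒ step 3: CCCCCBB ⇒ BA·BA·BA·BA·BA·C·C
    B ↦ C
    C ↦ BA
    A ↦ BB  (constrained at step 0)

A->BB, B->C, C->BA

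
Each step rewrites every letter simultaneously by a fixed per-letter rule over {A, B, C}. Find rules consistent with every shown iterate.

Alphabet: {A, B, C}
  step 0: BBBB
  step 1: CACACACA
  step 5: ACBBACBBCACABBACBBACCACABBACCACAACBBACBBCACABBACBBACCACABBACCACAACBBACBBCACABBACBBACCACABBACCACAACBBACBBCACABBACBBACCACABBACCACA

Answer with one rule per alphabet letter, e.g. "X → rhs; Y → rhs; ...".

  step 0 ⇒ step 1: BBBB ⇒ CA·CA·CA·CA
    B ↦ CA
    A ↦ BB  (constrained at step 1)
    C ↦ AC  (constrained at step 1)

A->BB, B->CA, C->AC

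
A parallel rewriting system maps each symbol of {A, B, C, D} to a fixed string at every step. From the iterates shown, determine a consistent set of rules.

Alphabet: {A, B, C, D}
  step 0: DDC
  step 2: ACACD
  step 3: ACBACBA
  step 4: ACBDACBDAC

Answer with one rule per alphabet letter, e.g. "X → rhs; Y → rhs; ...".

  step 3 ⇒ step 4: ACBACBA ⇒ AC·B·D·AC·B·D·AC
    A ↦ AC
    B ↦ D
    C ↦ B
  step 2 ⇒ step 3: ACACD ⇒ AC·B·AC·B·A
    D ↦ A

A->AC, B->D, C->B, D->A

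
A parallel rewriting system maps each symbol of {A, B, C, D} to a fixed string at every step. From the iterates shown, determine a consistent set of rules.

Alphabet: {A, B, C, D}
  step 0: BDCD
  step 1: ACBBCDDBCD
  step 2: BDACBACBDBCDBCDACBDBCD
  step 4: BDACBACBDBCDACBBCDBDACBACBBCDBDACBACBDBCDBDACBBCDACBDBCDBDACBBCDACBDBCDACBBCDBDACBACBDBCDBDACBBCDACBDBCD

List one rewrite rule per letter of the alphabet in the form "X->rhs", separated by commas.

A->B, B->ACB, C->D, D->BCD

  step 1 ⇒ step 2: ACBBCDDBCD ⇒ B·D·ACB·ACB·D·BCD·BCD·ACB·D·BCD
    A ↦ B
    B ↦ ACB
    C ↦ D
    D ↦ BCD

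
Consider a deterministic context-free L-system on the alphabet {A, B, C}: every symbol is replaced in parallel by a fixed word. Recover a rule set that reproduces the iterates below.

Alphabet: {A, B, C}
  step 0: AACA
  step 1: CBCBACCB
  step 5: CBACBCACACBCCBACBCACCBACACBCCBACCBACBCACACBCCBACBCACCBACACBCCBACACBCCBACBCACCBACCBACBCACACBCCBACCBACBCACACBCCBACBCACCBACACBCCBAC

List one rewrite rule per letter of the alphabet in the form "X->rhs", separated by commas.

A->CB, B->BC, C->AC

  step 0 ⇒ step 1: AACA ⇒ CB·CB·AC·CB
    A ↦ CB
    C ↦ AC
    B ↦ BC  (constrained at step 1)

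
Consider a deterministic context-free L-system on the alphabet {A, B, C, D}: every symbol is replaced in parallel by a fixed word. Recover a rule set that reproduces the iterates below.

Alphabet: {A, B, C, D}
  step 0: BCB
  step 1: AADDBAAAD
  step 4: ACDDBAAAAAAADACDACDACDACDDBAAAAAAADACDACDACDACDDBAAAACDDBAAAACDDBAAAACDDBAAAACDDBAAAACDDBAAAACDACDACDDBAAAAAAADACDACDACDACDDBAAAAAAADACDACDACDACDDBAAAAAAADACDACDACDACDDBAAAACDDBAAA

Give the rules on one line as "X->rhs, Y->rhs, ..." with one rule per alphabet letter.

A->ACD, B->AAD, C->DBA, D->AA

  step 0 ⇒ step 1: BCB ⇒ AAD·DBA·AAD
    B ↦ AAD
    C ↦ DBA
    A ↦ ACD  (constrained at step 1)
    D ↦ AA  (constrained at step 1)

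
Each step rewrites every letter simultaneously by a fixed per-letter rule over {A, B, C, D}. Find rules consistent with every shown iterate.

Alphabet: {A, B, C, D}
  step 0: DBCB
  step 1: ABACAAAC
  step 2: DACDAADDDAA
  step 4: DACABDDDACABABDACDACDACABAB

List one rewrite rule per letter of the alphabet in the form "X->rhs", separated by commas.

  step 1 ⇒ step 2: ABACAAAC ⇒ D·AC·D·AA·D·D·D·AA
    A ↦ D
    B ↦ AC
    C ↦ AA
  step 0 ⇒ step 1: DBCB ⇒ AB·AC·AA·AC
    D ↦ AB

A->D, B->AC, C->AA, D->AB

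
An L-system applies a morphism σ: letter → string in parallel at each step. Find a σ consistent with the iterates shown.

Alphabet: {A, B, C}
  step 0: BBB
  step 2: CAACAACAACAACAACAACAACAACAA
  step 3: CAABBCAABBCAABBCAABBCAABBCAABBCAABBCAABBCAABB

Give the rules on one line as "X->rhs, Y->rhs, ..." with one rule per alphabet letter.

A->B, B->CCC, C->CAA

  step 2 ⇒ step 3: CAACAACAACAACAACAACAACAACAA ⇒ CAA·B·B·CAA·B·B·CAA·B·B·CAA·B·B·CAA·B·B·CAA·B·B·CAA·B·B·CAA·B·B·CAA·B·B
    A ↦ B
    C ↦ CAA
    B ↦ CCC  (constrained at step 0)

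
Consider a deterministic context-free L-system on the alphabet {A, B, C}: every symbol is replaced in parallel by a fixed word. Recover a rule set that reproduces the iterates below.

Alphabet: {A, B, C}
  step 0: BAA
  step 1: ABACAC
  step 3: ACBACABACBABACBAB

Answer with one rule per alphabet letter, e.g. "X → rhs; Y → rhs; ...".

  step 0 ⇒ step 1: BAA ⇒ AB·AC·AC
    A ↦ AC
    B ↦ AB
    C ↦ B  (constrained at step 1)

A->AC, B->AB, C->B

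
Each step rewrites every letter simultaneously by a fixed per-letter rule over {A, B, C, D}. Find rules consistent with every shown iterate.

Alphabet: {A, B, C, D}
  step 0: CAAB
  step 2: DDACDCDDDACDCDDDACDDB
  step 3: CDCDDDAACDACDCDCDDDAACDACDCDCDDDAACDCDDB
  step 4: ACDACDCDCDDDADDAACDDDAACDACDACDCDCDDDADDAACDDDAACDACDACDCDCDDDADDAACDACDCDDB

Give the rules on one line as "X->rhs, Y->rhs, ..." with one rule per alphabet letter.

  step 3 ⇒ step 4: CDCDDDAACDACDCDCDDDAACDACDCDCDDDAACDCDDB ⇒ A·CD·A·CD·CD·CD·DDA·DDA·A·CD·DDA·A·CD·A·CD·A·CD·CD·CD·DDA·DDA·A·CD·DDA·A·CD·A·CD·A·CD·CD·CD·DDA·DDA·A·CD·A·CD·CD·DB
    A ↦ DDA
    B ↦ DB
    C ↦ A
    D ↦ CD

A->DDA, B->DB, C->A, D->CD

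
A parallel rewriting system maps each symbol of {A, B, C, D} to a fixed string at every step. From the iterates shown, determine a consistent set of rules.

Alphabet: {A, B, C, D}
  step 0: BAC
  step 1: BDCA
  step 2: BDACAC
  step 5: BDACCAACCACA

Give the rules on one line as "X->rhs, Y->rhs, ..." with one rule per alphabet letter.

A->C, B->BD, C->A, D->AC

  step 1 ⇒ step 2: BDCA ⇒ BD·AC·A·C
    A ↦ C
    B ↦ BD
    C ↦ A
    D ↦ AC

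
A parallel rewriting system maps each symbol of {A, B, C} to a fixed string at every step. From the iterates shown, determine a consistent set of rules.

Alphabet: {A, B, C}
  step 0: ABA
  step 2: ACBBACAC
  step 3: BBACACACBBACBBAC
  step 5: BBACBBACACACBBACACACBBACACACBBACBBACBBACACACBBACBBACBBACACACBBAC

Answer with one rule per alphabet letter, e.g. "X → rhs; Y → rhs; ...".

A->B, B->AC, C->BAC

  step 2 ⇒ step 3: ACBBACAC ⇒ B·BAC·AC·AC·B·BAC·B·BAC
    A ↦ B
    B ↦ AC
    C ↦ BAC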